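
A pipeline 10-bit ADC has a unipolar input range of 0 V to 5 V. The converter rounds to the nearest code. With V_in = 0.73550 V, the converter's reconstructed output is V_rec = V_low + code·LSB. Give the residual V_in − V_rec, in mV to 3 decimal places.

Step size: 5 V ÷ 2^10 = 4.883 mV.
(V_in − V_low)/LSB = (0.73550 − 0)/0.00488281 = 150.6304 → code 151 (round).
Code 151 maps back to 0 + 151×0.00488281 V = 0.73730469 V.
Difference: -0.00180469 V → -1.805 mV.

-1.805 mV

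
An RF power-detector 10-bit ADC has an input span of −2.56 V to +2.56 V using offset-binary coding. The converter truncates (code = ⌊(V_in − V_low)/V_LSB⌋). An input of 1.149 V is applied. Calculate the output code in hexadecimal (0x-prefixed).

code 0x2E5 (decimal 741)

LSB = 5.12 V / 1024 = 5.000 mV.
(V_in − V_low)/LSB = (1.149 − (−2.56)) / 0.005 = 741.800.
So the output code is 741.
In hexadecimal (0x-prefixed): 0x2E5.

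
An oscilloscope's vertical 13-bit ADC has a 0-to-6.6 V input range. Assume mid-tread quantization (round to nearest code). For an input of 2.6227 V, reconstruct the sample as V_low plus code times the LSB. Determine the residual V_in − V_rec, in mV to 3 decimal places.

Step size: 6.6 V ÷ 2^13 = 0.806 mV.
(V_in − V_low)/LSB = (2.6227 − 0)/0.000805664 = 3255.3270 → code 3255 (round).
V_rec = 0 + 3255·0.000805664 = 2.6224365 V.
Difference: 0.000263477 V → 0.263 mV.

0.263 mV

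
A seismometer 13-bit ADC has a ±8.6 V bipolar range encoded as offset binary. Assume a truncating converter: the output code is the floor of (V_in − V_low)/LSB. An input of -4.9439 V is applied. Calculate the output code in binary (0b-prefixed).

code 0b11011001101 (decimal 1741)

Full-scale span = 17.2 V; LSB = 17.2/2^13 = 2.100 mV.
(V_in − V_low)/LSB = (-4.9439 − (−8.6)) / 0.00209961 = 1741.324.
So the output code is 1741.
In binary (0b-prefixed): 0b11011001101.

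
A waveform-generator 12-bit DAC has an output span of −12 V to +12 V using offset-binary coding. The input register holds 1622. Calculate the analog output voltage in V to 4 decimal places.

-2.4961 V

LSB = 24 V / 2^12 = 5.859 mV.
V_out = (−12) + 1622 × 0.00585938 V = -2.49609 V.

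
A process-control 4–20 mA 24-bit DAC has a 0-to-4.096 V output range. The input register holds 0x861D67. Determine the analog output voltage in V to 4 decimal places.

LSB = 4.096 V / 2^24 = 0.24 µV.
Code 0x861D67 = 8789351 decimal.
V_out = 0 + 8789351 × 2.44141e-07 V = 2.14584 V.

2.1458 V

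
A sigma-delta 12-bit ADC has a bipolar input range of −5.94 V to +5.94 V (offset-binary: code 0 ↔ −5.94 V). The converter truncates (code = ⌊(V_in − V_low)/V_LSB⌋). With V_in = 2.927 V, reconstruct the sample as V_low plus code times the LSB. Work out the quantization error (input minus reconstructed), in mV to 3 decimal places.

Step size: 11.88 V ÷ 2^12 = 2.900 mV.
(V_in − V_low)/LSB = (2.927 − (−5.94))/0.00290039 = 3057.1744 → code 3057 (floor).
Code 3057 maps back to (−5.94) + 3057×0.00290039 V = 2.9264941 V.
V_in − V_rec = 0.000505859 V = 0.506 mV.

0.506 mV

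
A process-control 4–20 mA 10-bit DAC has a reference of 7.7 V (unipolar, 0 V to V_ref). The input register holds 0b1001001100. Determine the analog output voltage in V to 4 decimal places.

4.4215 V

LSB = 7.7 V / 2^10 = 7.520 mV.
Code 0b1001001100 = 588 decimal.
V_out = 0 + 588 × 0.00751953 V = 4.42148 V.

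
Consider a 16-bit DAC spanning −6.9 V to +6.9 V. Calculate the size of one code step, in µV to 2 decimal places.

210.57 µV

Full-scale span = 13.8 V.
LSB = 13.8 / 2^16 = 13.8 / 65536 = 0.000210571 V = 210.57 µV.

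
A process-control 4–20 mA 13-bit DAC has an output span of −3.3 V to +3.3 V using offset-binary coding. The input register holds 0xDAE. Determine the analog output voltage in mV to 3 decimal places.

LSB = 6.6 V / 2^13 = 0.806 mV.
Code 0xDAE = 3502 decimal.
V_out = (−3.3) + 3502 × 0.000805664 V = -0.478564 V.
= -478.564 mV.

-478.564 mV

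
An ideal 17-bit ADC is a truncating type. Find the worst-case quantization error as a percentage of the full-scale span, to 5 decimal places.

Truncating → worst-case error = 1 LSB = V_FS/2^17, so 100/131072 = 0.000762939 % of full scale.

0.00076 %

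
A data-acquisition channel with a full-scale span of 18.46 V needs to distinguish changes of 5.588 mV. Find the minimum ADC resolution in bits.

Number of steps required ≥ 18.46 V / 5.588 mV = 3303.51.
Need 2^N ≥ 3303.51; 2^11 = 2048, 2^12 = 4096.
Minimum N = 12.

12 bits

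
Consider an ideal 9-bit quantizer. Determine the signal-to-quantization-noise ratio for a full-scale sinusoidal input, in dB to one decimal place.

55.9 dB

SNR ≈ 6.02·N + 1.76 dB = 6.02·9 + 1.76 = 55.94 dB.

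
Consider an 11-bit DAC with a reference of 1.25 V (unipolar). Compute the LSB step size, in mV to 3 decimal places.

Full-scale span = 1.25 V.
LSB = 1.25 / 2^11 = 1.25 / 2048 = 0.000610352 V = 0.610 mV.

0.610 mV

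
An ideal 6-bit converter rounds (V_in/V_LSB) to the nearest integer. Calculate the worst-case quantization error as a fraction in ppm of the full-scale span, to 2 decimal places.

7812.50 ppm

Rounding → worst-case error = ½ LSB = V_FS/2^7, so 1e+06/128 = 7812.5 ppm of full scale.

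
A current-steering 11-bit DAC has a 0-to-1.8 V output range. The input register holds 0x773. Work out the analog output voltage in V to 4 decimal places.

LSB = 1.8 V / 2^11 = 0.879 mV.
Code 0x773 = 1907 decimal.
V_out = 0 + 1907 × 0.000878906 V = 1.67607 V.

1.6761 V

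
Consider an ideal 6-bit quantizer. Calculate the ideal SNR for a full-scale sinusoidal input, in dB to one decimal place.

SNR ≈ 6.02·N + 1.76 dB = 6.02·6 + 1.76 = 37.88 dB.

37.9 dB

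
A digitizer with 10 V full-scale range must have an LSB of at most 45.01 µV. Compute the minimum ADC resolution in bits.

Number of steps required ≥ 10 V / 45.01 µV = 222172.85.
Need 2^N ≥ 222172.85; 2^17 = 131072, 2^18 = 262144.
Minimum N = 18.

18 bits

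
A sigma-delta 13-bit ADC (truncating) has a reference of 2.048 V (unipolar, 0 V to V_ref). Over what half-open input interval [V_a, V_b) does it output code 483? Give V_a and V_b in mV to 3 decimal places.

LSB = 2.048/2^13 = 250.00 µV.
V_a = V_low + 483·LSB = 0.12075 V; V_b = V_low + 484·LSB = 0.121 V.

[120.750 mV, 121.000 mV)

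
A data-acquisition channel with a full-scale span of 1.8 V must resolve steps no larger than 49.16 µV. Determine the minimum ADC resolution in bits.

16 bits

Number of steps required ≥ 1.8 V / 49.16 µV = 36615.13.
Need 2^N ≥ 36615.13; 2^15 = 32768, 2^16 = 65536.
Minimum N = 16.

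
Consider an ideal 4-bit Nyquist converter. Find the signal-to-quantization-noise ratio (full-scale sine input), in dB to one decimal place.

SNR ≈ 6.02·N + 1.76 dB = 6.02·4 + 1.76 = 25.84 dB.

25.8 dB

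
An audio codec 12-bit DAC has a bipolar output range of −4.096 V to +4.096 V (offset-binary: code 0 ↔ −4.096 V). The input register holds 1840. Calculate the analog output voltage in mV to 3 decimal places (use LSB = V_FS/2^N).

-416.000 mV

LSB = 8.192 V / 2^12 = 2.000 mV.
V_out = (−4.096) + 1840 × 0.002 V = -0.416 V.
= -416.000 mV.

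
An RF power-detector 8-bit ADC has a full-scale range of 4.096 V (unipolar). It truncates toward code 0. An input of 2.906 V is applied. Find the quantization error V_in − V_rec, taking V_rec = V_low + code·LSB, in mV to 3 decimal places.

LSB = 4.096/2^8 = 16.000 mV.
(2.906 − 0)/0.016 = 181.6250; ⌊·⌋ gives code 181.
V_rec = 0 + 181·0.016 = 2.896 V.
Error = 2.906 − 2.896 = 0.01 V = 10.000 mV.

10.000 mV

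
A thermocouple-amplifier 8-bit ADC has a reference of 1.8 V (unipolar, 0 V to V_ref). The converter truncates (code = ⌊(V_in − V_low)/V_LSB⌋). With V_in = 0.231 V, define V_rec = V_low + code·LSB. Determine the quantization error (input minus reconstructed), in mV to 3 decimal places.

6.000 mV

Step size: 1.8 V ÷ 2^8 = 7.031 mV.
Scaled input = 32.8533 LSBs, so code = 32.
V_rec = 0 + 32·0.00703125 = 0.225 V.
V_in − V_rec = 0.006 V = 6.000 mV.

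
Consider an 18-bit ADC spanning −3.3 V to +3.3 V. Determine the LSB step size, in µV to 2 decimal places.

25.18 µV

Full-scale span = 6.6 V.
LSB = 6.6 / 2^18 = 6.6 / 262144 = 2.5177e-05 V = 25.18 µV.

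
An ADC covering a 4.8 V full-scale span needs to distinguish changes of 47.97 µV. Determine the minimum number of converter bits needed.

17 bits

Number of steps required ≥ 4.8 V / 47.97 µV = 100062.54.
Need 2^N ≥ 100062.54; 2^16 = 65536, 2^17 = 131072.
Minimum N = 17.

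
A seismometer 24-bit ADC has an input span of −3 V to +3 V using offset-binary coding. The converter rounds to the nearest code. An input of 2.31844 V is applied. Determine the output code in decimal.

With 16777216 levels over 6 V, one step is 0.36 µV.
Input sits at 14871436.111 steps above V_low.
round(14871436.111) = 14871436.

code 14871436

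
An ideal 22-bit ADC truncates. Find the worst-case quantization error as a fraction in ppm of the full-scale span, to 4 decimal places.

0.2384 ppm

Truncating → worst-case error = 1 LSB = V_FS/2^22, so 1e+06/4194304 = 0.238419 ppm of full scale.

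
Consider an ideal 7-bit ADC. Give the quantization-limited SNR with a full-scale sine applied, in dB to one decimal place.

43.9 dB

SNR ≈ 6.02·N + 1.76 dB = 6.02·7 + 1.76 = 43.90 dB.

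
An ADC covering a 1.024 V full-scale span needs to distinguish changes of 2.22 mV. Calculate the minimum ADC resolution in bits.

9 bits

Number of steps required ≥ 1.024 V / 2.22 mV = 461.26.
Need 2^N ≥ 461.26; 2^8 = 256, 2^9 = 512.
Minimum N = 9.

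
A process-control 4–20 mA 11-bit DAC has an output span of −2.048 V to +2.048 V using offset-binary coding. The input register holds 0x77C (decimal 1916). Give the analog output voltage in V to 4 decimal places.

1.7840 V

LSB = 4.096 V / 2^11 = 2.000 mV.
Code 0x77C = 1916 decimal.
V_out = (−2.048) + 1916 × 0.002 V = 1.784 V.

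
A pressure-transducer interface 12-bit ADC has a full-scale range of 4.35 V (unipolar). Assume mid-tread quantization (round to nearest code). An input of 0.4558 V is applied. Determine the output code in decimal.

code 429

LSB = 4.35 V / 4096 = 1.062 mV.
(0.4558 − 0) / 0.00106201 = 429.185 LSBs.
Round → code 429.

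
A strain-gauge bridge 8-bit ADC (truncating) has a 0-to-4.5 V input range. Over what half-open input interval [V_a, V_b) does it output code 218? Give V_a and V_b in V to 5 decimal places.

[3.83203 V, 3.84961 V)

LSB = 4.5/2^8 = 17.578 mV.
V_a = V_low + 218·LSB = 3.83203 V; V_b = V_low + 219·LSB = 3.84961 V.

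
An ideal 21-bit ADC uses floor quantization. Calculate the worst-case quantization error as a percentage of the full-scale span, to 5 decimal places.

0.00005 %

Truncating → worst-case error = 1 LSB = V_FS/2^21, so 100/2097152 = 4.76837e-05 % of full scale.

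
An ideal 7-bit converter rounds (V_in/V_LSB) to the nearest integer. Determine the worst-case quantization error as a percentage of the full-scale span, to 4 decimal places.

Rounding → worst-case error = ½ LSB = V_FS/2^8, so 100/256 = 0.390625 % of full scale.

0.3906 %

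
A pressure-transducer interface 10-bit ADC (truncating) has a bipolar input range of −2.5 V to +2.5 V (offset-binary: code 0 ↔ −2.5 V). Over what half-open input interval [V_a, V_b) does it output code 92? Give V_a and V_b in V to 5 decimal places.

LSB = 5/2^10 = 4.883 mV.
V_a = V_low + 92·LSB = -2.05078 V; V_b = V_low + 93·LSB = -2.0459 V.

[-2.05078 V, -2.04590 V)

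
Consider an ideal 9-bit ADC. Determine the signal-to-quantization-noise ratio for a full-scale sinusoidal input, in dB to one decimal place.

SNR ≈ 6.02·N + 1.76 dB = 6.02·9 + 1.76 = 55.94 dB.

55.9 dB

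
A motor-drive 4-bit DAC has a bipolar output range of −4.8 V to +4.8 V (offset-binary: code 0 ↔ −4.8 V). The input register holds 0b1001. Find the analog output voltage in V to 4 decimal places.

0.6000 V

LSB = 9.6 V / 2^4 = 0.6000 V.
Code 0b1001 = 9 decimal.
V_out = (−4.8) + 9 × 0.6 V = 0.6 V.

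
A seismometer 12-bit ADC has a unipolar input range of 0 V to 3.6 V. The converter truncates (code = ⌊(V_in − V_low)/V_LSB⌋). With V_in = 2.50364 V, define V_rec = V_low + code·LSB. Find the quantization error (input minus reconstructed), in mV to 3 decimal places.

0.515 mV

One LSB is 3.6 V / 4096 = 0.879 mV.
Scaled input = 2848.5860 LSBs, so code = 2848.
Code 2848 maps back to 0 + 2848×0.000878906 V = 2.503125 V.
V_in − V_rec = 0.000515 V = 0.515 mV.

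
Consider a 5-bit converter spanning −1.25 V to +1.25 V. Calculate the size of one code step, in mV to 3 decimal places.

78.125 mV

Full-scale span = 2.5 V.
LSB = 2.5 / 2^5 = 2.5 / 32 = 0.078125 V = 78.125 mV.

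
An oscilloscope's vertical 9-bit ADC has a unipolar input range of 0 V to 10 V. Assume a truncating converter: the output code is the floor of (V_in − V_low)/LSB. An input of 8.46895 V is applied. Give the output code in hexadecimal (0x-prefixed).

Full-scale span = 10 V; LSB = 10/2^9 = 19.531 mV.
Input sits at 433.610 steps above V_low.
Floor → code 433.
In hexadecimal (0x-prefixed): 0x1B1.

code 0x1B1 (decimal 433)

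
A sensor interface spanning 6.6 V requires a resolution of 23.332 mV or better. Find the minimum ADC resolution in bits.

Number of steps required ≥ 6.6 V / 23.332 mV = 282.87.
Need 2^N ≥ 282.87; 2^8 = 256, 2^9 = 512.
Minimum N = 9.

9 bits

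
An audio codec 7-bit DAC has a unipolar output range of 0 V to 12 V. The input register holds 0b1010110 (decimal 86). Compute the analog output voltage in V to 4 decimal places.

8.0625 V

LSB = 12 V / 2^7 = 93.750 mV.
Code 0b1010110 = 86 decimal.
V_out = 0 + 86 × 0.09375 V = 8.0625 V.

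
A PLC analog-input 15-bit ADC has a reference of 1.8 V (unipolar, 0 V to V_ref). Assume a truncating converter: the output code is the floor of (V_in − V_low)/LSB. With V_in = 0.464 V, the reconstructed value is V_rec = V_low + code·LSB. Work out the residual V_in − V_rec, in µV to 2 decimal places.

47.36 µV

Step size: 1.8 V ÷ 2^15 = 54.93 µV.
Scaled input = 8446.8622 LSBs, so code = 8446.
Code 8446 maps back to 0 + 8446×5.49316e-05 V = 0.46395264 V.
V_in − V_rec = 4.73633e-05 V = 47.36 µV.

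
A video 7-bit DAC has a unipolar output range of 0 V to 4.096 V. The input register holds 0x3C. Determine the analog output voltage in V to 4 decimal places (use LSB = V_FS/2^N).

LSB = 4.096 V / 2^7 = 32.000 mV.
Code 0x3C = 60 decimal.
V_out = 0 + 60 × 0.032 V = 1.92 V.

1.9200 V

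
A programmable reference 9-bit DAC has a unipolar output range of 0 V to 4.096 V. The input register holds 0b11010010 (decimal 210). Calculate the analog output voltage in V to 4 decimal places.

1.6800 V

LSB = 4.096 V / 2^9 = 8.000 mV.
Code 0b11010010 = 210 decimal.
V_out = 0 + 210 × 0.008 V = 1.68 V.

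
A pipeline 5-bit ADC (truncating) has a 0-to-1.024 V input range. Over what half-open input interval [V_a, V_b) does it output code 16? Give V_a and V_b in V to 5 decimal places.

LSB = 1.024/2^5 = 32.000 mV.
V_a = V_low + 16·LSB = 0.512 V; V_b = V_low + 17·LSB = 0.544 V.

[0.51200 V, 0.54400 V)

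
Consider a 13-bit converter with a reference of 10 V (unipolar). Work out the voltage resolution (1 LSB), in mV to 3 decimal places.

1.221 mV

Full-scale span = 10 V.
LSB = 10 / 2^13 = 10 / 8192 = 0.0012207 V = 1.221 mV.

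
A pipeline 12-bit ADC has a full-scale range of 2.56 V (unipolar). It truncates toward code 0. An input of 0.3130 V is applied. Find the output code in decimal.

Full-scale span = 2.56 V; LSB = 2.56/2^12 = 0.625 mV.
(0.3130 − 0) / 0.000625 = 500.800 LSBs.
⌊·⌋(500.800) = 500.

code 500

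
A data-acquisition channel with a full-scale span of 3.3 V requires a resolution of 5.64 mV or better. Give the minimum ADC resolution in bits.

Number of steps required ≥ 3.3 V / 5.64 mV = 585.11.
Need 2^N ≥ 585.11; 2^9 = 512, 2^10 = 1024.
Minimum N = 10.

10 bits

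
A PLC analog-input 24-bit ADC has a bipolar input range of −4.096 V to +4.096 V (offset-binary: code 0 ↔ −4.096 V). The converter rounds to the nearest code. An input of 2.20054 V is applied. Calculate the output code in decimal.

code 12895314

With 16777216 levels over 8.192 V, one step is 0.49 µV.
(2.20054 − (−4.096)) / 4.88281e-07 = 12895313.920 LSBs.
Round → code 12895314.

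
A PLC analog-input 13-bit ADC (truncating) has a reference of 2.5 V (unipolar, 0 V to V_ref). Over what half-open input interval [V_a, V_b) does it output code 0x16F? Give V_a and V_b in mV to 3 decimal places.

[112.000 mV, 112.305 mV)

LSB = 2.5/2^13 = 305.18 µV.
Code 0x16F = 367 decimal.
V_a = V_low + 367·LSB = 0.112 V; V_b = V_low + 368·LSB = 0.112305 V.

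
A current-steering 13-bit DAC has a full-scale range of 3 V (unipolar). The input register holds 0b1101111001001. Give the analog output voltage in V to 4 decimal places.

LSB = 3 V / 2^13 = 366.21 µV.
Code 0b1101111001001 = 7113 decimal.
V_out = 0 + 7113 × 0.000366211 V = 2.60486 V.

2.6049 V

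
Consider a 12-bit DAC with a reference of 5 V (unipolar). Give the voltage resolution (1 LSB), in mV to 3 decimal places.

Full-scale span = 5 V.
LSB = 5 / 2^12 = 5 / 4096 = 0.0012207 V = 1.221 mV.

1.221 mV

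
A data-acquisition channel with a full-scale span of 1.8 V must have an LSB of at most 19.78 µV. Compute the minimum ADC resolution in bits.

Number of steps required ≥ 1.8 V / 19.78 µV = 91001.01.
Need 2^N ≥ 91001.01; 2^16 = 65536, 2^17 = 131072.
Minimum N = 17.

17 bits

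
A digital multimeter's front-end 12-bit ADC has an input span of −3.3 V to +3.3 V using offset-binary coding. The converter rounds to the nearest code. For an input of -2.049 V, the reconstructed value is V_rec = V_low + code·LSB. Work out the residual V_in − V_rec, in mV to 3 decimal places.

0.609 mV

LSB = 6.6/2^12 = 1.611 mV.
Scaled input = 776.3782 LSBs, so code = 776.
V_rec = (−3.3) + 776·0.00161133 = -2.0496094 V.
Difference: 0.000609375 V → 0.609 mV.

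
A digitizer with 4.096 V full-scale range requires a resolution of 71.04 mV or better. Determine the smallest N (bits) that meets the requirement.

Number of steps required ≥ 4.096 V / 71.04 mV = 57.66.
Need 2^N ≥ 57.66; 2^5 = 32, 2^6 = 64.
Minimum N = 6.

6 bits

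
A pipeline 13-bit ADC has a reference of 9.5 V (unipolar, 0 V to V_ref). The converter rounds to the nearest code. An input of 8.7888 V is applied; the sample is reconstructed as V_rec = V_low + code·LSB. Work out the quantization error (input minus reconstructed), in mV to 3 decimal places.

LSB = 9.5/2^13 = 1.160 mV.
(8.7888 − 0)/0.00115967 = 7578.7210; round gives code 7579.
V_rec = 0 + 7579·0.00115967 = 8.7891235 V.
V_in − V_rec = -0.000323535 V = -0.324 mV.

-0.324 mV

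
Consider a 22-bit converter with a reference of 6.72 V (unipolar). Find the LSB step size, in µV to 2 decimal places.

Full-scale span = 6.72 V.
LSB = 6.72 / 2^22 = 6.72 / 4194304 = 1.60217e-06 V = 1.60 µV.

1.60 µV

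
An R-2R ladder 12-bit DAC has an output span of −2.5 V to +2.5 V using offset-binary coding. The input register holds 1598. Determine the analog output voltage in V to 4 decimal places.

-0.5493 V

LSB = 5 V / 2^12 = 1.221 mV.
V_out = (−2.5) + 1598 × 0.0012207 V = -0.549316 V.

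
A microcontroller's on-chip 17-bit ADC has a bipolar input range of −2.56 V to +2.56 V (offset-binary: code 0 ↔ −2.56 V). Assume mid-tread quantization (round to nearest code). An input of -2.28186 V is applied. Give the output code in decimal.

code 7120

With 131072 levels over 5.12 V, one step is 39.06 µV.
(V_in − V_low)/LSB = (-2.28186 − (−2.56)) / 3.90625e-05 = 7120.384.
Round → code 7120.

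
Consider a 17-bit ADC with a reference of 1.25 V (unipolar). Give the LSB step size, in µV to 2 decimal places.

Full-scale span = 1.25 V.
LSB = 1.25 / 2^17 = 1.25 / 131072 = 9.53674e-06 V = 9.54 µV.

9.54 µV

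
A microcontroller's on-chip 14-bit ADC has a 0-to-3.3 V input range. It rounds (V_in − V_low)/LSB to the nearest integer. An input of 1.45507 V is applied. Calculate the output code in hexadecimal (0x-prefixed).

code 0x1C38 (decimal 7224)

With 16384 levels over 3.3 V, one step is 201.42 µV.
Input sits at 7224.202 steps above V_low.
round(7224.202) = 7224.
In hexadecimal (0x-prefixed): 0x1C38.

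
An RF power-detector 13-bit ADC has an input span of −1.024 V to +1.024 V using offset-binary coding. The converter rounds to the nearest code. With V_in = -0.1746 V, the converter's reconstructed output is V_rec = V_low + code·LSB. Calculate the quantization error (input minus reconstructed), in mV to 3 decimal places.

Step size: 2.048 V ÷ 2^13 = 250.00 µV.
(V_in − V_low)/LSB = (-0.1746 − (−1.024))/0.00025 = 3397.6000 → code 3398 (round).
V_rec = (−1.024) + 3398·0.00025 = -0.1745 V.
Difference: -0.0001 V → -0.100 mV.

-0.100 mV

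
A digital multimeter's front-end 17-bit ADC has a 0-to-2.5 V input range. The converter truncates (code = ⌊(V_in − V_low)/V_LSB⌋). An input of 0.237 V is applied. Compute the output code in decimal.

With 131072 levels over 2.5 V, one step is 19.07 µV.
(0.237 − 0) / 1.90735e-05 = 12425.626 LSBs.
⌊·⌋(12425.626) = 12425.

code 12425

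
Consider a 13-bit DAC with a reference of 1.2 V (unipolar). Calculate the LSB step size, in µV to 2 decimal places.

146.48 µV

Full-scale span = 1.2 V.
LSB = 1.2 / 2^13 = 1.2 / 8192 = 0.000146484 V = 146.48 µV.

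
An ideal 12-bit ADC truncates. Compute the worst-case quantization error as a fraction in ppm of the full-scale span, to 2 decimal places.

244.14 ppm

Truncating → worst-case error = 1 LSB = V_FS/2^12, so 1e+06/4096 = 244.141 ppm of full scale.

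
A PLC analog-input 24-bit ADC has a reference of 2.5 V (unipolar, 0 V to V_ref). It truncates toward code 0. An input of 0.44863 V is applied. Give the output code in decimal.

Full-scale span = 2.5 V; LSB = 2.5/2^24 = 0.15 µV.
(V_in − V_low)/LSB = (0.44863 − 0) / 1.49012e-07 = 3010704.966.
So the output code is 3010704.

code 3010704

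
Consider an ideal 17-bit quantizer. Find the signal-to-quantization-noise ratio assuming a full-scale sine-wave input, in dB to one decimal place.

SNR ≈ 6.02·N + 1.76 dB = 6.02·17 + 1.76 = 104.10 dB.

104.1 dB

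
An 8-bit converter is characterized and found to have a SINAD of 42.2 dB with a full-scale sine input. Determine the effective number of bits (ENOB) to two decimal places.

ENOB = (SINAD − 1.76) / 6.02 = (42.2 − 1.76)/6.02 = 6.718.

6.72 bits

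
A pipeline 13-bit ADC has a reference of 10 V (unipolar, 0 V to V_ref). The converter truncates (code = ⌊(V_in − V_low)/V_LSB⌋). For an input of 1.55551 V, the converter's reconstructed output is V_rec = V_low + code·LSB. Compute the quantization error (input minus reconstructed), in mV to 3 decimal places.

0.334 mV

LSB = 10/2^13 = 1.221 mV.
(V_in − V_low)/LSB = (1.55551 − 0)/0.0012207 = 1274.2738 → code 1274 (floor).
V_rec = 0 + 1274·0.0012207 = 1.5551758 V.
V_in − V_rec = 0.000334219 V = 0.334 mV.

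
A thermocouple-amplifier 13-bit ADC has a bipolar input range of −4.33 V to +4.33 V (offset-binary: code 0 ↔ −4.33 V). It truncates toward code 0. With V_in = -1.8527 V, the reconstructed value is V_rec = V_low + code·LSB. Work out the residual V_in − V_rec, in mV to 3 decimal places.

LSB = 8.66/2^13 = 1.057 mV.
(-1.8527 − (−4.33))/0.00105713 = 2343.4228; ⌊·⌋ gives code 2343.
Code 2343 maps back to (−4.33) + 2343×0.00105713 V = -1.853147 V.
Difference: 0.000446973 V → 0.447 mV.

0.447 mV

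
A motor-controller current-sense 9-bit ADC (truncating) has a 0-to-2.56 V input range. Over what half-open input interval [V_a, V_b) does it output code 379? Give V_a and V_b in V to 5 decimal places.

LSB = 2.56/2^9 = 5.000 mV.
V_a = V_low + 379·LSB = 1.895 V; V_b = V_low + 380·LSB = 1.9 V.

[1.89500 V, 1.90000 V)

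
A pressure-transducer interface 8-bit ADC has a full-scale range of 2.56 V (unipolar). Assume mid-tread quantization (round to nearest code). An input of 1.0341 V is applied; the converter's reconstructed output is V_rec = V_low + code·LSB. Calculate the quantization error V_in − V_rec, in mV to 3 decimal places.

LSB = 2.56/2^8 = 10.000 mV.
(1.0341 − 0)/0.01 = 103.4100; round gives code 103.
V_rec = 0 + 103·0.01 = 1.03 V.
Error = 1.0341 − 1.03 = 0.0041 V = 4.100 mV.

4.100 mV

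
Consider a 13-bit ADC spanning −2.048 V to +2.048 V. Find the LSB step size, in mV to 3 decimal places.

0.500 mV

Full-scale span = 4.096 V.
LSB = 4.096 / 2^13 = 4.096 / 8192 = 0.0005 V = 0.500 mV.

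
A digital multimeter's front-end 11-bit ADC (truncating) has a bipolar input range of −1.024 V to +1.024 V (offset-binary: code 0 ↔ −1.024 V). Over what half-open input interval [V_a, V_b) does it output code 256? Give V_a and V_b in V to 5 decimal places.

[-0.76800 V, -0.76700 V)

LSB = 2.048/2^11 = 1.000 mV.
V_a = V_low + 256·LSB = -0.768 V; V_b = V_low + 257·LSB = -0.767 V.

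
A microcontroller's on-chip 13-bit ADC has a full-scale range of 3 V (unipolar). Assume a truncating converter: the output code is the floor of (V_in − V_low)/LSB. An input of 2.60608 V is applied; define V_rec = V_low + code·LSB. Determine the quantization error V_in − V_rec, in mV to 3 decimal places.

0.123 mV

Step size: 3 V ÷ 2^13 = 366.21 µV.
(2.60608 − 0)/0.000366211 = 7116.3358; ⌊·⌋ gives code 7116.
V_rec = 0 + 7116·0.000366211 = 2.605957 V.
Error = 2.60608 − 2.605957 = 0.000122969 V = 0.123 mV.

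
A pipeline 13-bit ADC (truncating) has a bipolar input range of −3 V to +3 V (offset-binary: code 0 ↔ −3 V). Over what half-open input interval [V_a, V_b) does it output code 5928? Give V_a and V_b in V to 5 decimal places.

LSB = 6/2^13 = 0.732 mV.
V_a = V_low + 5928·LSB = 1.3418 V; V_b = V_low + 5929·LSB = 1.34253 V.

[1.34180 V, 1.34253 V)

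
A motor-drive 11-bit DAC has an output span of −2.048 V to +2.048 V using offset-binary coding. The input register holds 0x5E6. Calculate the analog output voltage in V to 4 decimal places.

0.9720 V

LSB = 4.096 V / 2^11 = 2.000 mV.
Code 0x5E6 = 1510 decimal.
V_out = (−2.048) + 1510 × 0.002 V = 0.972 V.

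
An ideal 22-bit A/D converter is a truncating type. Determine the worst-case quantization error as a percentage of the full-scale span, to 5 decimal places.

Truncating → worst-case error = 1 LSB = V_FS/2^22, so 100/4194304 = 2.38419e-05 % of full scale.

0.00002 %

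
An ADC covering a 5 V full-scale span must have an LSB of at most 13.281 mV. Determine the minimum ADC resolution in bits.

Number of steps required ≥ 5 V / 13.281 mV = 376.48.
Need 2^N ≥ 376.48; 2^8 = 256, 2^9 = 512.
Minimum N = 9.

9 bits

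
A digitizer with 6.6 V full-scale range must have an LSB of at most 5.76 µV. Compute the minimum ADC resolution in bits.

21 bits

Number of steps required ≥ 6.6 V / 5.76 µV = 1145833.33.
Need 2^N ≥ 1145833.33; 2^20 = 1048576, 2^21 = 2097152.
Minimum N = 21.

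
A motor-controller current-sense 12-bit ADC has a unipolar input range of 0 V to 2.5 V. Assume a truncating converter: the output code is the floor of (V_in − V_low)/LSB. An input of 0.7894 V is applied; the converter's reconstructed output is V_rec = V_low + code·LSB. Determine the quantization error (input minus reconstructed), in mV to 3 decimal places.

0.215 mV

One LSB is 2.5 V / 4096 = 0.610 mV.
Scaled input = 1293.3530 LSBs, so code = 1293.
V_rec = 0 + 1293·0.000610352 = 0.78918457 V.
Error = 0.7894 − 0.78918457 = 0.00021543 V = 0.215 mV.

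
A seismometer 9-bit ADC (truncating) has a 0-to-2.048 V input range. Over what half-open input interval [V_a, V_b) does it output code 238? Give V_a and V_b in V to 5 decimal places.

LSB = 2.048/2^9 = 4.000 mV.
V_a = V_low + 238·LSB = 0.952 V; V_b = V_low + 239·LSB = 0.956 V.

[0.95200 V, 0.95600 V)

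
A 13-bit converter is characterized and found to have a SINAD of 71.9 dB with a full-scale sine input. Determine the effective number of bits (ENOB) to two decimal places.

ENOB = (SINAD − 1.76) / 6.02 = (71.9 − 1.76)/6.02 = 11.651.

11.65 bits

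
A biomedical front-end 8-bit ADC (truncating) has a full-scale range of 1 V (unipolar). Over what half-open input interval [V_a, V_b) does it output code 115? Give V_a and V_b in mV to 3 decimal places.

[449.219 mV, 453.125 mV)

LSB = 1/2^8 = 3.906 mV.
V_a = V_low + 115·LSB = 0.449219 V; V_b = V_low + 116·LSB = 0.453125 V.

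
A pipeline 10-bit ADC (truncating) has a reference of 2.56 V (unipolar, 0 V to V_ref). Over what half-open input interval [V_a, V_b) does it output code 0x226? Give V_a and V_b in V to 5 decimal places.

LSB = 2.56/2^10 = 2.500 mV.
Code 0x226 = 550 decimal.
V_a = V_low + 550·LSB = 1.375 V; V_b = V_low + 551·LSB = 1.3775 V.

[1.37500 V, 1.37750 V)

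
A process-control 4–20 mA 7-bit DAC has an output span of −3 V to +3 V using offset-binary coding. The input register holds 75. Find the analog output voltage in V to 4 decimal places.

0.5156 V

LSB = 6 V / 2^7 = 46.875 mV.
V_out = (−3) + 75 × 0.046875 V = 0.515625 V.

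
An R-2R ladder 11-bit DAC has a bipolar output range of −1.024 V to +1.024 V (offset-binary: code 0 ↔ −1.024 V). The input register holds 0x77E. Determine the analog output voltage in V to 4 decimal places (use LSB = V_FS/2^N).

LSB = 2.048 V / 2^11 = 1.000 mV.
Code 0x77E = 1918 decimal.
V_out = (−1.024) + 1918 × 0.001 V = 0.894 V.

0.8940 V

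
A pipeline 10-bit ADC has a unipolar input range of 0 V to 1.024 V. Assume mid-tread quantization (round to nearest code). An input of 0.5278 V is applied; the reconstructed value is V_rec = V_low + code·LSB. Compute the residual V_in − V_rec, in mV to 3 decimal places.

Step size: 1.024 V ÷ 2^10 = 1.000 mV.
(0.5278 − 0)/0.001 = 527.8000; round gives code 528.
Code 528 maps back to 0 + 528×0.001 V = 0.528 V.
Difference: -0.0002 V → -0.200 mV.

-0.200 mV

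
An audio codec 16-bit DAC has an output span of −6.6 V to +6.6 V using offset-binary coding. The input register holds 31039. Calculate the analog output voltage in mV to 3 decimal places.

LSB = 13.2 V / 2^16 = 201.42 µV.
V_out = (−6.6) + 31039 × 0.000201416 V = -0.348248 V.
= -348.248 mV.

-348.248 mV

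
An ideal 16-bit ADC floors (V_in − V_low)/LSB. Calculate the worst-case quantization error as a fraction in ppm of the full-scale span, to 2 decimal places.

15.26 ppm

Truncating → worst-case error = 1 LSB = V_FS/2^16, so 1e+06/65536 = 15.2588 ppm of full scale.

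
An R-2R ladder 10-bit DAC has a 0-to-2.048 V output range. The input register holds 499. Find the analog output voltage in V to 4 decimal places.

0.9980 V

LSB = 2.048 V / 2^10 = 2.000 mV.
V_out = 0 + 499 × 0.002 V = 0.998 V.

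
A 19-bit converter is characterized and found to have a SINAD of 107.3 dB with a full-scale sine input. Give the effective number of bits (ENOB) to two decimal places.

17.53 bits

ENOB = (SINAD − 1.76) / 6.02 = (107.3 − 1.76)/6.02 = 17.532.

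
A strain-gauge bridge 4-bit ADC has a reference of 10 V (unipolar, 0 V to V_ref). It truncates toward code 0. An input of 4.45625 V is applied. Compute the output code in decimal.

LSB = 10 V / 16 = 0.6250 V.
(V_in − V_low)/LSB = (4.45625 − 0) / 0.625 = 7.130.
⌊·⌋(7.130) = 7.

code 7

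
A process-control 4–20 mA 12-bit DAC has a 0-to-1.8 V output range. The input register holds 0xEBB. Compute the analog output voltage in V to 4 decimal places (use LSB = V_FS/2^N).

LSB = 1.8 V / 2^12 = 439.45 µV.
Code 0xEBB = 3771 decimal.
V_out = 0 + 3771 × 0.000439453 V = 1.65718 V.

1.6572 V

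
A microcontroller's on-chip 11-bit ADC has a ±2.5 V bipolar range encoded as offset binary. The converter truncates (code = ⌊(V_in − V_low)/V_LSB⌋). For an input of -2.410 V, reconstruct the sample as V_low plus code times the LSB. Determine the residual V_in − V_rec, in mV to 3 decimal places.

One LSB is 5 V / 2048 = 2.441 mV.
(-2.410 − (−2.5))/0.00244141 = 36.8640; ⌊·⌋ gives code 36.
Code 36 maps back to (−2.5) + 36×0.00244141 V = -2.4121094 V.
Error = -2.410 − (−2.4121094) = 0.00210938 V = 2.109 mV.

2.109 mV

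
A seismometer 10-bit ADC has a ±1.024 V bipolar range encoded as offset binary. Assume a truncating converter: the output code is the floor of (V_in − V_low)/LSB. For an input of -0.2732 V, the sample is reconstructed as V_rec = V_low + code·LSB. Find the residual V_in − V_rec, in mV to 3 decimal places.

One LSB is 2.048 V / 1024 = 2.000 mV.
(-0.2732 − (−1.024))/0.002 = 375.4000; ⌊·⌋ gives code 375.
Reconstructed: -0.274 V.
V_in − V_rec = 0.0008 V = 0.800 mV.

0.800 mV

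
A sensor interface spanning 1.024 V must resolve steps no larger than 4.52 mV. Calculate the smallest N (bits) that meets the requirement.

Number of steps required ≥ 1.024 V / 4.52 mV = 226.55.
Need 2^N ≥ 226.55; 2^7 = 128, 2^8 = 256.
Minimum N = 8.

8 bits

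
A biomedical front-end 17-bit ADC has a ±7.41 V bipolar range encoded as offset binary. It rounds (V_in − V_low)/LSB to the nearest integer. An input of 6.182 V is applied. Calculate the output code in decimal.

code 120211

Full-scale span = 14.82 V; LSB = 14.82/2^17 = 113.07 µV.
Input sits at 120211.243 steps above V_low.
round(120211.243) = 120211.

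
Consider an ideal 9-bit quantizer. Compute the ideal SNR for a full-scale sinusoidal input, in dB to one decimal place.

55.9 dB

SNR ≈ 6.02·N + 1.76 dB = 6.02·9 + 1.76 = 55.94 dB.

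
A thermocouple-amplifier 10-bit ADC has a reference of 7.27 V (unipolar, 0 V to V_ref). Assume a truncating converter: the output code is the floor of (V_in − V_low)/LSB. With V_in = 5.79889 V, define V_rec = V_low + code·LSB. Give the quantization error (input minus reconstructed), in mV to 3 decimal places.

5.609 mV

LSB = 7.27/2^10 = 7.100 mV.
(5.79889 − 0)/0.00709961 = 816.7900; ⌊·⌋ gives code 816.
Code 816 maps back to 0 + 816×0.00709961 V = 5.7932812 V.
V_in − V_rec = 0.00560875 V = 5.609 mV.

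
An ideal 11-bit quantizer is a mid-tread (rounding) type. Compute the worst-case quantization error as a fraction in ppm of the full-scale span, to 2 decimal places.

Rounding → worst-case error = ½ LSB = V_FS/2^12, so 1e+06/4096 = 244.141 ppm of full scale.

244.14 ppm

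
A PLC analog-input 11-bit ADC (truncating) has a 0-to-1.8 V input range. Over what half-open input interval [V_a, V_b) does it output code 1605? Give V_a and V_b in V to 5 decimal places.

[1.41064 V, 1.41152 V)

LSB = 1.8/2^11 = 0.879 mV.
V_a = V_low + 1605·LSB = 1.41064 V; V_b = V_low + 1606·LSB = 1.41152 V.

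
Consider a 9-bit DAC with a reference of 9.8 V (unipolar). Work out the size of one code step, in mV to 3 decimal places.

19.141 mV

Full-scale span = 9.8 V.
LSB = 9.8 / 2^9 = 9.8 / 512 = 0.0191406 V = 19.141 mV.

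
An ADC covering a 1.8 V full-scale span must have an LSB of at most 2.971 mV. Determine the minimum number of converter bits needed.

10 bits

Number of steps required ≥ 1.8 V / 2.971 mV = 605.86.
Need 2^N ≥ 605.86; 2^9 = 512, 2^10 = 1024.
Minimum N = 10.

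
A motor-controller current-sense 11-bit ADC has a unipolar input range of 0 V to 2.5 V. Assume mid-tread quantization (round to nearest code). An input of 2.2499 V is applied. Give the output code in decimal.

Full-scale span = 2.5 V; LSB = 2.5/2^11 = 1.221 mV.
(2.2499 − 0) / 0.0012207 = 1843.118 LSBs.
Round → code 1843.

code 1843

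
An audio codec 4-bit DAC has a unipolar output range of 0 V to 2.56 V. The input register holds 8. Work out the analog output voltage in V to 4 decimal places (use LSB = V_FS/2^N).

LSB = 2.56 V / 2^4 = 160.000 mV.
V_out = 0 + 8 × 0.16 V = 1.28 V.

1.2800 V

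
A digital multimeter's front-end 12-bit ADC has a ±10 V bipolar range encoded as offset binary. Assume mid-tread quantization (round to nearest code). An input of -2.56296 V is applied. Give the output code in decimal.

LSB = 20 V / 4096 = 4.883 mV.
(-2.56296 − (−10)) / 0.00488281 = 1523.106 LSBs.
round(1523.106) = 1523.

code 1523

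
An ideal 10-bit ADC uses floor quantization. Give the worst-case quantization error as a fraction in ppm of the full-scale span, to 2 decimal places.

Truncating → worst-case error = 1 LSB = V_FS/2^10, so 1e+06/1024 = 976.562 ppm of full scale.

976.56 ppm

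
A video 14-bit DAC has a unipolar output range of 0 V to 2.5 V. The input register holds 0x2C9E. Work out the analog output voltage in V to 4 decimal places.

1.7429 V

LSB = 2.5 V / 2^14 = 152.59 µV.
Code 0x2C9E = 11422 decimal.
V_out = 0 + 11422 × 0.000152588 V = 1.74286 V.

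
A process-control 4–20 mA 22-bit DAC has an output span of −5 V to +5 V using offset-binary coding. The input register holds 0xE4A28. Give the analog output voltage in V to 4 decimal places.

LSB = 10 V / 2^22 = 2.38 µV.
Code 0xE4A28 = 936488 decimal.
V_out = (−5) + 936488 × 2.38419e-06 V = -2.76724 V.

-2.7672 V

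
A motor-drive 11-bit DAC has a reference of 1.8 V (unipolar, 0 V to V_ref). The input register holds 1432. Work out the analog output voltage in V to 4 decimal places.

LSB = 1.8 V / 2^11 = 0.879 mV.
V_out = 0 + 1432 × 0.000878906 V = 1.25859 V.

1.2586 V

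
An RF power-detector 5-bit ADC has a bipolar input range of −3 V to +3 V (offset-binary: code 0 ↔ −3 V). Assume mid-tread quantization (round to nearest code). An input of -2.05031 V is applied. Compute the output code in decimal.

code 5

LSB = 6 V / 32 = 187.500 mV.
(V_in − V_low)/LSB = (-2.05031 − (−3)) / 0.1875 = 5.065.
Round → code 5.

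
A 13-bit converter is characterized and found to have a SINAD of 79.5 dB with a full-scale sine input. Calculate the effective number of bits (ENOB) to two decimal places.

12.91 bits

ENOB = (SINAD − 1.76) / 6.02 = (79.5 − 1.76)/6.02 = 12.914.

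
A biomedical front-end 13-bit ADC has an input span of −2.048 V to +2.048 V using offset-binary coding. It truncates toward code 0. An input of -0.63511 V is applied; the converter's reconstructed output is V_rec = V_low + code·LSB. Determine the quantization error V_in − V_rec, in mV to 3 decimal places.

Step size: 4.096 V ÷ 2^13 = 0.500 mV.
(V_in − V_low)/LSB = (-0.63511 − (−2.048))/0.0005 = 2825.7800 → code 2825 (floor).
Code 2825 maps back to (−2.048) + 2825×0.0005 V = -0.6355 V.
V_in − V_rec = 0.00039 V = 0.390 mV.

0.390 mV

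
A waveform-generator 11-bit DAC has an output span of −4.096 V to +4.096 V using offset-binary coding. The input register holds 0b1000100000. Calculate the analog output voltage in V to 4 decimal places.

-1.9200 V

LSB = 8.192 V / 2^11 = 4.000 mV.
Code 0b1000100000 = 544 decimal.
V_out = (−4.096) + 544 × 0.004 V = -1.92 V.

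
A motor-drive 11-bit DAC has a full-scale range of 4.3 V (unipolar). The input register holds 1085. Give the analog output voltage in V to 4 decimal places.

LSB = 4.3 V / 2^11 = 2.100 mV.
V_out = 0 + 1085 × 0.00209961 V = 2.27808 V.

2.2781 V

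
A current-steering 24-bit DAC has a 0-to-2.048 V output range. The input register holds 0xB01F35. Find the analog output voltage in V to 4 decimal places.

LSB = 2.048 V / 2^24 = 0.12 µV.
Code 0xB01F35 = 11542325 decimal.
V_out = 0 + 11542325 × 1.2207e-07 V = 1.40898 V.

1.4090 V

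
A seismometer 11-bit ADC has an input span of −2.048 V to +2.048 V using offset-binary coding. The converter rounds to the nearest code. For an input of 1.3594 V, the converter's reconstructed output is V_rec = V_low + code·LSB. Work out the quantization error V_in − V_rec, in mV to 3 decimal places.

One LSB is 4.096 V / 2048 = 2.000 mV.
(V_in − V_low)/LSB = (1.3594 − (−2.048))/0.002 = 1703.7000 → code 1704 (round).
V_rec = (−2.048) + 1704·0.002 = 1.36 V.
Difference: -0.0006 V → -0.600 mV.

-0.600 mV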